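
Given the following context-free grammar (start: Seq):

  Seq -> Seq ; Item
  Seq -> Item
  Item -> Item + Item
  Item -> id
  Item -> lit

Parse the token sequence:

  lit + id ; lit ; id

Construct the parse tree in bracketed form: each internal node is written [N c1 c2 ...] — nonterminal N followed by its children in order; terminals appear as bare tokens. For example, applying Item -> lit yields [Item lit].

[Seq [Seq [Seq [Item [Item lit] + [Item id]]] ; [Item lit]] ; [Item id]]

Seq
Seq ; Item
Seq ; Item ; Item
Item ; Item ; Item
Item + Item ; Item ; Item
lit + Item ; Item ; Item
lit + id ; Item ; Item
lit + id ; lit ; Item
lit + id ; lit ; id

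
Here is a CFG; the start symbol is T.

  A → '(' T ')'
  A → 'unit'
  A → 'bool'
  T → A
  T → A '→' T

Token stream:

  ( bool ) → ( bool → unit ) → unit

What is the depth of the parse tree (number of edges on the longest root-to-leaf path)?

6

[T [A ( [T [A bool]] )] → [T [A ( [T [A bool] → [T [A unit]]] )] → [T [A unit]]]]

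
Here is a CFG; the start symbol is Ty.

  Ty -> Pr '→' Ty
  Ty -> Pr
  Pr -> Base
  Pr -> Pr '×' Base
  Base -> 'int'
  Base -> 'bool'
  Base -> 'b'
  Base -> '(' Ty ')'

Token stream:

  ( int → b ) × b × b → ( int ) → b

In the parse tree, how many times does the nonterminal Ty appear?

6

[Ty [Pr [Pr [Pr [Base ( [Ty [Pr [Base int]] → [Ty [Pr [Base b]]]] )]] × [Base b]] × [Base b]] → [Ty [Pr [Base ( [Ty [Pr [Base int]]] )]] → [Ty [Pr [Base b]]]]]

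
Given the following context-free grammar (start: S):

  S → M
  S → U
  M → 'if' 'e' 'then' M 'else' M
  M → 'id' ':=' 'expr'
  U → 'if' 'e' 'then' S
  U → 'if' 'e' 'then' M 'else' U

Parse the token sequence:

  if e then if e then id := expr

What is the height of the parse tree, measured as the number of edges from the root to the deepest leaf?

6

[S [U if e then [S [U if e then [S [M id := expr]]]]]]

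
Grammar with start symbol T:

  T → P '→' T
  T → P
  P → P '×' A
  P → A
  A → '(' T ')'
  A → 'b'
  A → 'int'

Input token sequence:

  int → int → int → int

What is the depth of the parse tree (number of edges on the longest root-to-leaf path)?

[T [P [A int]] → [T [P [A int]] → [T [P [A int]] → [T [P [A int]]]]]]

6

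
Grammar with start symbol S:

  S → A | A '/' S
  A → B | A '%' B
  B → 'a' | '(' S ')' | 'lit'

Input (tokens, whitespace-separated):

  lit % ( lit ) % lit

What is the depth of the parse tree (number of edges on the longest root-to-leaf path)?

[S [A [A [A [B lit]] % [B ( [S [A [B lit]]] )]] % [B lit]]]

7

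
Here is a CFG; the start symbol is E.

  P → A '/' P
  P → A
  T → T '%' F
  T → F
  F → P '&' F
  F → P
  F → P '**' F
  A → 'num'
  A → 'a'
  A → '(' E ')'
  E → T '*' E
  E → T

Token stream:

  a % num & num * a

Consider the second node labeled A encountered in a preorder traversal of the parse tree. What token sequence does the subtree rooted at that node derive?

num

[E [T [T [F [P [A a]]]] % [F [P [A num]] & [F [P [A num]]]]] * [E [T [F [P [A a]]]]]]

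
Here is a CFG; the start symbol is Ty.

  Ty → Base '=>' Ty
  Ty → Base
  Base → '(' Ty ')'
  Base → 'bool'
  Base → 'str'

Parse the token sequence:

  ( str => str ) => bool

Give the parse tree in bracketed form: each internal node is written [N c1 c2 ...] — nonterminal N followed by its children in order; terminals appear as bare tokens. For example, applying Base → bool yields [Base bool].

[Ty [Base ( [Ty [Base str] => [Ty [Base str]]] )] => [Ty [Base bool]]]

Ty
Base => Ty
( Ty ) => Ty
( Base => Ty ) => Ty
( str => Ty ) => Ty
( str => Base ) => Ty
( str => str ) => Ty
( str => str ) => Base
( str => str ) => bool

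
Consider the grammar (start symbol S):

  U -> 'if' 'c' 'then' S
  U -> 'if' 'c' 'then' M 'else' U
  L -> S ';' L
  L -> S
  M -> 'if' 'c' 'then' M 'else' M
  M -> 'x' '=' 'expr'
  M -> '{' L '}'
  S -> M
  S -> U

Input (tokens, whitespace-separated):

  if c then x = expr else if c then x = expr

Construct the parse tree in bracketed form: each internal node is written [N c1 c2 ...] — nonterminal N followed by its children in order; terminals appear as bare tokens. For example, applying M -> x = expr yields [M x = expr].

[S [U if c then [M x = expr] else [U if c then [S [M x = expr]]]]]

S
U
if c then M else U
if c then x = expr else U
if c then x = expr else if c then S
if c then x = expr else if c then M
if c then x = expr else if c then x = expr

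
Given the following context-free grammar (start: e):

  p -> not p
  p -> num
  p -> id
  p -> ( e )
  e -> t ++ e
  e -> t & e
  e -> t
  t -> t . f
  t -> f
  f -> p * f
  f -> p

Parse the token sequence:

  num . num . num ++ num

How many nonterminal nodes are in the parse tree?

14

[e [t [t [t [f [p num]]] . [f [p num]]] . [f [p num]]] ++ [e [t [f [p num]]]]]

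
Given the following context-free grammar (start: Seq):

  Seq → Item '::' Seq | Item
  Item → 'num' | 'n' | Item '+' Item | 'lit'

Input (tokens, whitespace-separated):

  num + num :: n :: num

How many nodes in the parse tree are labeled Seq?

3

[Seq [Item [Item num] + [Item num]] :: [Seq [Item n] :: [Seq [Item num]]]]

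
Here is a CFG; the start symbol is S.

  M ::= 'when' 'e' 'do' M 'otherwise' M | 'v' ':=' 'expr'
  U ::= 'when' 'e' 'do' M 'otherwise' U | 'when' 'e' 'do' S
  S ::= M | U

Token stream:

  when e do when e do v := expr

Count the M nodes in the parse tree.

1

[S [U when e do [S [U when e do [S [M v := expr]]]]]]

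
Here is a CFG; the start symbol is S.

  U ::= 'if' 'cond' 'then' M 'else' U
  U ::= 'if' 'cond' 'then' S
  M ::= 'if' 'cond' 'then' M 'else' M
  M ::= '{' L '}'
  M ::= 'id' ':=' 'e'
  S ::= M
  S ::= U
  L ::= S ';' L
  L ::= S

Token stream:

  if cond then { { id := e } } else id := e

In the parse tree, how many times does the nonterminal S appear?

3

[S [M if cond then [M { [L [S [M { [L [S [M id := e]]] }]]] }] else [M id := e]]]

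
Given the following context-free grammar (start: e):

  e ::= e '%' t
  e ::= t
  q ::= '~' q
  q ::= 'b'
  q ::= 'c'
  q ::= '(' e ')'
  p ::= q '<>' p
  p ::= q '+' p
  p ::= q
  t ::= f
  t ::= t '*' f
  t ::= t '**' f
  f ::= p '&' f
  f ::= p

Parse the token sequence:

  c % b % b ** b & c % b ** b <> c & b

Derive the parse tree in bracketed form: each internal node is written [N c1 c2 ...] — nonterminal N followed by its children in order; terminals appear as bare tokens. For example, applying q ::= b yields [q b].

[e [e [e [e [t [f [p [q c]]]]] % [t [f [p [q b]]]]] % [t [t [f [p [q b]]]] ** [f [p [q b]] & [f [p [q c]]]]]] % [t [t [f [p [q b]]]] ** [f [p [q b] <> [p [q c]]] & [f [p [q b]]]]]]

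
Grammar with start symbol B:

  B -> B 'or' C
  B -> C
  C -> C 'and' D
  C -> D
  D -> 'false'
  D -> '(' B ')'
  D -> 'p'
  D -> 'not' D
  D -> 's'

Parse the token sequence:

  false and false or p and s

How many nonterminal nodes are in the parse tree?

[B [B [C [C [D false]] and [D false]]] or [C [C [D p]] and [D s]]]

10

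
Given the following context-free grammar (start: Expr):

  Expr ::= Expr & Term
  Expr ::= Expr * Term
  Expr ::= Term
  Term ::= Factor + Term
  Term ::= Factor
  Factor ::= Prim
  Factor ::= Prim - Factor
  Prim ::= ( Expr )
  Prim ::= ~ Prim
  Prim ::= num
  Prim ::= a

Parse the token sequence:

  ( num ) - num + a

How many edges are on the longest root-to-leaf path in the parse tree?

[Expr [Term [Factor [Prim ( [Expr [Term [Factor [Prim num]]]] )] - [Factor [Prim num]]] + [Term [Factor [Prim a]]]]]

8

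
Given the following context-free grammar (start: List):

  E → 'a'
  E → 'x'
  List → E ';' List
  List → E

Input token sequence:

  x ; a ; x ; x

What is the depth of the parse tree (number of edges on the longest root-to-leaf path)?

5

[List [E x] ; [List [E a] ; [List [E x] ; [List [E x]]]]]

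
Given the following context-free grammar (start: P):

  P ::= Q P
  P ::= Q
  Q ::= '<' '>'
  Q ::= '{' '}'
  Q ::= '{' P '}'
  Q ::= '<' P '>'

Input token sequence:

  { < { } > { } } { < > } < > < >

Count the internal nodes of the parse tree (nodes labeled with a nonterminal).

[P [Q { [P [Q < [P [Q { }]] >] [P [Q { }]]] }] [P [Q { [P [Q < >]] }] [P [Q < >] [P [Q < >]]]]]

16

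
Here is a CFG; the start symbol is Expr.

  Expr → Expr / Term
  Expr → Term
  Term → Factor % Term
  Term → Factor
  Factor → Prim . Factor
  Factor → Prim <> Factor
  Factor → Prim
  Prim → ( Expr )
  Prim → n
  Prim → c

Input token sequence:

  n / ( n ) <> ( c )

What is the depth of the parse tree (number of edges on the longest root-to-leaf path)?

[Expr [Expr [Term [Factor [Prim n]]]] / [Term [Factor [Prim ( [Expr [Term [Factor [Prim n]]]] )] <> [Factor [Prim ( [Expr [Term [Factor [Prim c]]]] )]]]]]

9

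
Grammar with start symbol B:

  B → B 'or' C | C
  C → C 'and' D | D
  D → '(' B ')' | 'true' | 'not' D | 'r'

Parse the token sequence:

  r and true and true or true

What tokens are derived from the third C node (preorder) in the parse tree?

[B [B [C [C [C [D r]] and [D true]] and [D true]]] or [C [D true]]]

r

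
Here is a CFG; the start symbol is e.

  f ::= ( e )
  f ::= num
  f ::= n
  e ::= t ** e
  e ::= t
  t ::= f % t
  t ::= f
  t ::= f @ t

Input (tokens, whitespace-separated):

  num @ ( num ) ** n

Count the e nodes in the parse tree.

[e [t [f num] @ [t [f ( [e [t [f num]]] )]]] ** [e [t [f n]]]]

3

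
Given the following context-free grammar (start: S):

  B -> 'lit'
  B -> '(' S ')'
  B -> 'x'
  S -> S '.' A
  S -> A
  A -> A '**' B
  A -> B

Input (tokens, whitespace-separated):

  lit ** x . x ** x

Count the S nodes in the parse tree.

[S [S [A [A [B lit]] ** [B x]]] . [A [A [B x]] ** [B x]]]

2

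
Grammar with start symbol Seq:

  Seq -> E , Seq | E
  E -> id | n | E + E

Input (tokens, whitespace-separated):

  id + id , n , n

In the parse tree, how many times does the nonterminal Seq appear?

3

[Seq [E [E id] + [E id]] , [Seq [E n] , [Seq [E n]]]]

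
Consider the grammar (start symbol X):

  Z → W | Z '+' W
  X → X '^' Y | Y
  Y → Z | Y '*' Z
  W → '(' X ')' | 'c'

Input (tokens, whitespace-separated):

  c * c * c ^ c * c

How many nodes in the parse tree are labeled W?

[X [X [Y [Y [Y [Z [W c]]] * [Z [W c]]] * [Z [W c]]]] ^ [Y [Y [Z [W c]]] * [Z [W c]]]]

5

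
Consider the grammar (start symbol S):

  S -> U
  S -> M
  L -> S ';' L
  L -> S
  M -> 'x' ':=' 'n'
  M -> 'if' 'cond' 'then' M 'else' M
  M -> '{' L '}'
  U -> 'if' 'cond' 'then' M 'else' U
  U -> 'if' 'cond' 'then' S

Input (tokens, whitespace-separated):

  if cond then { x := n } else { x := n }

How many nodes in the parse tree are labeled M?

[S [M if cond then [M { [L [S [M x := n]]] }] else [M { [L [S [M x := n]]] }]]]

5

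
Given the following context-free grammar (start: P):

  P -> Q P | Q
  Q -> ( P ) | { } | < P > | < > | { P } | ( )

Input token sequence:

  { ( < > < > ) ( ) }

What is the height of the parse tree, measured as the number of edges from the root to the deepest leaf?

7

[P [Q { [P [Q ( [P [Q < >] [P [Q < >]]] )] [P [Q ( )]]] }]]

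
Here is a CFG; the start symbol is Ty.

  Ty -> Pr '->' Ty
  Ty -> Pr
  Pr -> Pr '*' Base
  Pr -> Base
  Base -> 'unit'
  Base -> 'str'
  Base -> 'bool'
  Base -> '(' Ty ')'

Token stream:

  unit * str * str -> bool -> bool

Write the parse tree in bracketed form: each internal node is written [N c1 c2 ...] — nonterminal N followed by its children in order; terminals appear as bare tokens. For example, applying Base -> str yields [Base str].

[Ty [Pr [Pr [Pr [Base unit]] * [Base str]] * [Base str]] -> [Ty [Pr [Base bool]] -> [Ty [Pr [Base bool]]]]]

Ty
Pr -> Ty
Pr * Base -> Ty
Pr * Base * Base -> Ty
Base * Base * Base -> Ty
unit * Base * Base -> Ty
unit * str * Base -> Ty
unit * str * str -> Ty
unit * str * str -> Pr -> Ty
unit * str * str -> Base -> Ty
unit * str * str -> bool -> Ty
unit * str * str -> bool -> Pr
unit * str * str -> bool -> Base
unit * str * str -> bool -> bool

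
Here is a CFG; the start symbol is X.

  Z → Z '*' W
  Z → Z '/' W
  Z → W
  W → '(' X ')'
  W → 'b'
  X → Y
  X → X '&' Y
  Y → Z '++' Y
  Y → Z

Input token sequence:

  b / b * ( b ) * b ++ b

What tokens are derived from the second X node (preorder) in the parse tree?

b

[X [Y [Z [Z [Z [Z [W b]] / [W b]] * [W ( [X [Y [Z [W b]]]] )]] * [W b]] ++ [Y [Z [W b]]]]]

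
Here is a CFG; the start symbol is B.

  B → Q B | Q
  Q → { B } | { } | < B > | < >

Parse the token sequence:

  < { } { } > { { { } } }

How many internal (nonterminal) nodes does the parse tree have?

12

[B [Q < [B [Q { }] [B [Q { }]]] >] [B [Q { [B [Q { [B [Q { }]] }]] }]]]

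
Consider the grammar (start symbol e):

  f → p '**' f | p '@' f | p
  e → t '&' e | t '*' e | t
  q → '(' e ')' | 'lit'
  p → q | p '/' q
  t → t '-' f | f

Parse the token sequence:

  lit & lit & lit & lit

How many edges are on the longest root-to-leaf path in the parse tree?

8

[e [t [f [p [q lit]]]] & [e [t [f [p [q lit]]]] & [e [t [f [p [q lit]]]] & [e [t [f [p [q lit]]]]]]]]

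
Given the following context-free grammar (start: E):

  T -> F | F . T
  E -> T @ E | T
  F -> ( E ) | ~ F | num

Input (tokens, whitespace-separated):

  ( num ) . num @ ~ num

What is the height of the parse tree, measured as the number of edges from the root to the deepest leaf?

[E [T [F ( [E [T [F num]]] )] . [T [F num]]] @ [E [T [F ~ [F num]]]]]

6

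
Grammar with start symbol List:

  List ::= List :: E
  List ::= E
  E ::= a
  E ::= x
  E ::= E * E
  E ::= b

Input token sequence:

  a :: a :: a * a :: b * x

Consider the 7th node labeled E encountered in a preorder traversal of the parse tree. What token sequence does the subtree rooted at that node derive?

[List [List [List [List [E a]] :: [E a]] :: [E [E a] * [E a]]] :: [E [E b] * [E x]]]

b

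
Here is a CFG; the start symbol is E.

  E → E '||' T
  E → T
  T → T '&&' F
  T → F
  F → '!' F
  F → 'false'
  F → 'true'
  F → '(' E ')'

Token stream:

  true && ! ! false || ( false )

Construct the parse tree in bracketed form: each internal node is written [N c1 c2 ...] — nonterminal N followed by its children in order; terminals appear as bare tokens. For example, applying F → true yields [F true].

E
E || T
T || T
T && F || T
F && F || T
true && F || T
true && ! F || T
true && ! ! F || T
true && ! ! false || T
true && ! ! false || F
true && ! ! false || ( E )
true && ! ! false || ( T )
true && ! ! false || ( F )
true && ! ! false || ( false )

[E [E [T [T [F true]] && [F ! [F ! [F false]]]]] || [T [F ( [E [T [F false]]] )]]]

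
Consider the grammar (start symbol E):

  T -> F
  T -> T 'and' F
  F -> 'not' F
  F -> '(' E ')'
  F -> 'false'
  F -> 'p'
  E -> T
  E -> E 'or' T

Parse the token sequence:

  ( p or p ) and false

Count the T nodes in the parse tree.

[E [T [T [F ( [E [E [T [F p]]] or [T [F p]]] )]] and [F false]]]

4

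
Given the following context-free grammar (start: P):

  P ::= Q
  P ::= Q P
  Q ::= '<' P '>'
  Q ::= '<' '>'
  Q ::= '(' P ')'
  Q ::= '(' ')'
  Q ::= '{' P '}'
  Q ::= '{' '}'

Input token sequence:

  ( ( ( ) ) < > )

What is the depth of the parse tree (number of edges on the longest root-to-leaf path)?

6

[P [Q ( [P [Q ( [P [Q ( )]] )] [P [Q < >]]] )]]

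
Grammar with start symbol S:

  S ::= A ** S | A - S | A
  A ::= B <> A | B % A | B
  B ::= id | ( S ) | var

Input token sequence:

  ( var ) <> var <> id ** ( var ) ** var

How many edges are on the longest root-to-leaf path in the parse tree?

[S [A [B ( [S [A [B var]]] )] <> [A [B var] <> [A [B id]]]] ** [S [A [B ( [S [A [B var]]] )]] ** [S [A [B var]]]]]

7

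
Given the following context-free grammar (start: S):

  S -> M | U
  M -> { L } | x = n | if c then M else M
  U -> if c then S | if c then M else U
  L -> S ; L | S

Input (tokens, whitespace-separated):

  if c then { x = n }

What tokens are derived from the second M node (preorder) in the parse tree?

[S [U if c then [S [M { [L [S [M x = n]]] }]]]]

x = n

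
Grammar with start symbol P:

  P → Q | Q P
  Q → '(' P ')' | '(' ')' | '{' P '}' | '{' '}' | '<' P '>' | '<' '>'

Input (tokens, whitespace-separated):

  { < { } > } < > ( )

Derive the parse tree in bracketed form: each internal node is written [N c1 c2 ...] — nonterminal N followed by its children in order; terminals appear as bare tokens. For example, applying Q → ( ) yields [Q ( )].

[P [Q { [P [Q < [P [Q { }]] >]] }] [P [Q < >] [P [Q ( )]]]]

P
Q P
{ P } P
{ Q } P
{ < P > } P
{ < Q > } P
{ < { } > } P
{ < { } > } Q P
{ < { } > } < > P
{ < { } > } < > Q
{ < { } > } < > ( )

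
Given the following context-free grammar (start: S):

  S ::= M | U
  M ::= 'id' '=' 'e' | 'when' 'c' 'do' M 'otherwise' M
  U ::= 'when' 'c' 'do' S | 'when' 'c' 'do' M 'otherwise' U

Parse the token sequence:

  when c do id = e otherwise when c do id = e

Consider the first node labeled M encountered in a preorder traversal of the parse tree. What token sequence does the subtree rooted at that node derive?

id = e

[S [U when c do [M id = e] otherwise [U when c do [S [M id = e]]]]]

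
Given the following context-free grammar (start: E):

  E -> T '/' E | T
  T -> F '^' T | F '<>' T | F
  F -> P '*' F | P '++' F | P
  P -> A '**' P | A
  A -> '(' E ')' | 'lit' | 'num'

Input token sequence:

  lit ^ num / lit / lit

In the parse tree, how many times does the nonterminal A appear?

4

[E [T [F [P [A lit]]] ^ [T [F [P [A num]]]]] / [E [T [F [P [A lit]]]] / [E [T [F [P [A lit]]]]]]]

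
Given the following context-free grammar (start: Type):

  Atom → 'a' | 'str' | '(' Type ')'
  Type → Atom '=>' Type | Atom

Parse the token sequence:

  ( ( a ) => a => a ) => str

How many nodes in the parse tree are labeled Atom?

6

[Type [Atom ( [Type [Atom ( [Type [Atom a]] )] => [Type [Atom a] => [Type [Atom a]]]] )] => [Type [Atom str]]]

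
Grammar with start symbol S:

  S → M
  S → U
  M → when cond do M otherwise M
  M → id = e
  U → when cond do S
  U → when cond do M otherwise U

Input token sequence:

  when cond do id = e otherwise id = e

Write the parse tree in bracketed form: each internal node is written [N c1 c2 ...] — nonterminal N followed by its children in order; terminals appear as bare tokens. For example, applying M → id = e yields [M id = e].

S
M
when cond do M otherwise M
when cond do id = e otherwise M
when cond do id = e otherwise id = e

[S [M when cond do [M id = e] otherwise [M id = e]]]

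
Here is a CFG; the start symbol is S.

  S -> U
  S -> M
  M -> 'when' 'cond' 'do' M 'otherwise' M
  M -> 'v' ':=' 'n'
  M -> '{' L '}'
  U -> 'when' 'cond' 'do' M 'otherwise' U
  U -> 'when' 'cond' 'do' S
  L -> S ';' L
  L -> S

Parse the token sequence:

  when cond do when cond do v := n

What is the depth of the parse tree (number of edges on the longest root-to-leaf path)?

[S [U when cond do [S [U when cond do [S [M v := n]]]]]]

6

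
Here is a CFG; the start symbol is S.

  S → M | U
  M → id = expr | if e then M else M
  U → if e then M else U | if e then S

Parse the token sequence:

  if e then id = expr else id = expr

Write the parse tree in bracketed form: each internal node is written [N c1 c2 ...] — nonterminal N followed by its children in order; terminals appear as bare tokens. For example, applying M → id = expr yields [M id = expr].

S
M
if e then M else M
if e then id = expr else M
if e then id = expr else id = expr

[S [M if e then [M id = expr] else [M id = expr]]]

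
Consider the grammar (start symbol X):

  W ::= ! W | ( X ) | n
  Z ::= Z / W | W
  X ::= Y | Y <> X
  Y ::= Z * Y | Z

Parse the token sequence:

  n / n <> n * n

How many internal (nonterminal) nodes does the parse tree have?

13

[X [Y [Z [Z [W n]] / [W n]]] <> [X [Y [Z [W n]] * [Y [Z [W n]]]]]]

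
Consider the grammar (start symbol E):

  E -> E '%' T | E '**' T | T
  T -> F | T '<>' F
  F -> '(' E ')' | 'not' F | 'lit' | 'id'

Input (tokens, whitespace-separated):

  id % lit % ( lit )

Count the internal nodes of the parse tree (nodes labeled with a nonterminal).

[E [E [E [T [F id]]] % [T [F lit]]] % [T [F ( [E [T [F lit]]] )]]]

12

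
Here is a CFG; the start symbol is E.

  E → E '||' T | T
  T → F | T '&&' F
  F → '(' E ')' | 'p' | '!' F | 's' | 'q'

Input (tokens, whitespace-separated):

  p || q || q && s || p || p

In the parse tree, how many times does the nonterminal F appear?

[E [E [E [E [E [T [F p]]] || [T [F q]]] || [T [T [F q]] && [F s]]] || [T [F p]]] || [T [F p]]]

6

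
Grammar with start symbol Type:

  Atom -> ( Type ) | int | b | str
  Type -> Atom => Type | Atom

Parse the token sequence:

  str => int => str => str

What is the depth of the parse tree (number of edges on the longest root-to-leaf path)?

5

[Type [Atom str] => [Type [Atom int] => [Type [Atom str] => [Type [Atom str]]]]]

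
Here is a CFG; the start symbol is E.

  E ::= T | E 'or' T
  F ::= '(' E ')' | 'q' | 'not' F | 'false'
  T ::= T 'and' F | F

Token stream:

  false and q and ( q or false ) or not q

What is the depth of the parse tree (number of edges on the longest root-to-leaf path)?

[E [E [T [T [T [F false]] and [F q]] and [F ( [E [E [T [F q]]] or [T [F false]]] )]]] or [T [F not [F q]]]]

8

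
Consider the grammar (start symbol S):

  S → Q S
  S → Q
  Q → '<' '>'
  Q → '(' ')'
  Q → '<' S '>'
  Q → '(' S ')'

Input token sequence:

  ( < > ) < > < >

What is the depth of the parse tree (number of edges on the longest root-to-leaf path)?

4

[S [Q ( [S [Q < >]] )] [S [Q < >] [S [Q < >]]]]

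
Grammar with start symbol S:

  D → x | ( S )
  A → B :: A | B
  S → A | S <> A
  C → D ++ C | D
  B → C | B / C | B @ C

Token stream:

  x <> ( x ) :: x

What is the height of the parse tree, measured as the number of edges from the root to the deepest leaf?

[S [S [A [B [C [D x]]]]] <> [A [B [C [D ( [S [A [B [C [D x]]]]] )]]] :: [A [B [C [D x]]]]]]

10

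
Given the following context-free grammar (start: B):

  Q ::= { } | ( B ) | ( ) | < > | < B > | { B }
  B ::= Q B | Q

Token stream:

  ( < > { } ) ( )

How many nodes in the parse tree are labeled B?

[B [Q ( [B [Q < >] [B [Q { }]]] )] [B [Q ( )]]]

4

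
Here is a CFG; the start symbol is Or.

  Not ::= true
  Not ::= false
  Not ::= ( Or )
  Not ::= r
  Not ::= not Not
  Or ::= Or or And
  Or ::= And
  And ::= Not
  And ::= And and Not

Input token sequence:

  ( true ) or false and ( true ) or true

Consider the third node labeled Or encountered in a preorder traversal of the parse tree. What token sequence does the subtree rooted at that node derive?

( true )

[Or [Or [Or [And [Not ( [Or [And [Not true]]] )]]] or [And [And [Not false]] and [Not ( [Or [And [Not true]]] )]]] or [And [Not true]]]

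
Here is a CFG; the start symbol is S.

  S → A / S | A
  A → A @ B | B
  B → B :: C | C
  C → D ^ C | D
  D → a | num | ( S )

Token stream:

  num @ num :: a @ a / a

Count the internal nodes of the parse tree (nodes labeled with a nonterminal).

[S [A [A [A [B [C [D num]]]] @ [B [B [C [D num]]] :: [C [D a]]]] @ [B [C [D a]]]] / [S [A [B [C [D a]]]]]]

21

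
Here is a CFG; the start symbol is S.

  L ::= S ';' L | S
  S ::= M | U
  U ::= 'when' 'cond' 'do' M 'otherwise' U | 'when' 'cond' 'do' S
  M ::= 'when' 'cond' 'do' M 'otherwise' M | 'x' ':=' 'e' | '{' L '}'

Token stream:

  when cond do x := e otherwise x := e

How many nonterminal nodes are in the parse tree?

[S [M when cond do [M x := e] otherwise [M x := e]]]

4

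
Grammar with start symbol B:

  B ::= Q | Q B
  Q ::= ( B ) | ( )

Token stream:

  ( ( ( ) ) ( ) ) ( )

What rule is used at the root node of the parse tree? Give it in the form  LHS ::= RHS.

[B [Q ( [B [Q ( [B [Q ( )]] )] [B [Q ( )]]] )] [B [Q ( )]]]

B ::= Q B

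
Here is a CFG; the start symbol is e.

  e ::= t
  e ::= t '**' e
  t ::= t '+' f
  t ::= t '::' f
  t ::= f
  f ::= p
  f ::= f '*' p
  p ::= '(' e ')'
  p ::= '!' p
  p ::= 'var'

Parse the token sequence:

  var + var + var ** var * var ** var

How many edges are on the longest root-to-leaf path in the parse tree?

[e [t [t [t [f [p var]]] + [f [p var]]] + [f [p var]]] ** [e [t [f [f [p var]] * [p var]]] ** [e [t [f [p var]]]]]]

6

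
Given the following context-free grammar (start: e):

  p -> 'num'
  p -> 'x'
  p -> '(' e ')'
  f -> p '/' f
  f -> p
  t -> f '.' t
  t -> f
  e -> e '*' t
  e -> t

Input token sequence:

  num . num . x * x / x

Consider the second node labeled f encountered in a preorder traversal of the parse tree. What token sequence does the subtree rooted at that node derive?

[e [e [t [f [p num]] . [t [f [p num]] . [t [f [p x]]]]]] * [t [f [p x] / [f [p x]]]]]

num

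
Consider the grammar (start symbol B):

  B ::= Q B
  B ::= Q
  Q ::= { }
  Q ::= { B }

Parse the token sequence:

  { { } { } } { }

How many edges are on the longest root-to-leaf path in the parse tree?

5

[B [Q { [B [Q { }] [B [Q { }]]] }] [B [Q { }]]]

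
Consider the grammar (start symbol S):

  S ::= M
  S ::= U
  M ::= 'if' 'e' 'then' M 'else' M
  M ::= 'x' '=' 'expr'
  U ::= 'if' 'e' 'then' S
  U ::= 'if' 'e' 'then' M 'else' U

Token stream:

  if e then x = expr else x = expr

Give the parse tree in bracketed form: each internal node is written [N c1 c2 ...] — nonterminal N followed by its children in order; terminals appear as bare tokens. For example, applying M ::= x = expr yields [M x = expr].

[S [M if e then [M x = expr] else [M x = expr]]]

S
M
if e then M else M
if e then x = expr else M
if e then x = expr else x = expr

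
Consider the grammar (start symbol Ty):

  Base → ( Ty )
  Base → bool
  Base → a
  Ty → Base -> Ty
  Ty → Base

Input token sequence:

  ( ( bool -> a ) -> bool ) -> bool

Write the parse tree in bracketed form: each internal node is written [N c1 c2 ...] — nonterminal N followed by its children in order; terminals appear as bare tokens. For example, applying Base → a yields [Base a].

[Ty [Base ( [Ty [Base ( [Ty [Base bool] -> [Ty [Base a]]] )] -> [Ty [Base bool]]] )] -> [Ty [Base bool]]]

Ty
Base -> Ty
( Ty ) -> Ty
( Base -> Ty ) -> Ty
( ( Ty ) -> Ty ) -> Ty
( ( Base -> Ty ) -> Ty ) -> Ty
( ( bool -> Ty ) -> Ty ) -> Ty
( ( bool -> Base ) -> Ty ) -> Ty
( ( bool -> a ) -> Ty ) -> Ty
( ( bool -> a ) -> Base ) -> Ty
( ( bool -> a ) -> bool ) -> Ty
( ( bool -> a ) -> bool ) -> Base
( ( bool -> a ) -> bool ) -> bool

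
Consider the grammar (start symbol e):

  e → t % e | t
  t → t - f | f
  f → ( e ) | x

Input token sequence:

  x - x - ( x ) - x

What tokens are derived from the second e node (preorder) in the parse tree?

[e [t [t [t [t [f x]] - [f x]] - [f ( [e [t [f x]]] )]] - [f x]]]

x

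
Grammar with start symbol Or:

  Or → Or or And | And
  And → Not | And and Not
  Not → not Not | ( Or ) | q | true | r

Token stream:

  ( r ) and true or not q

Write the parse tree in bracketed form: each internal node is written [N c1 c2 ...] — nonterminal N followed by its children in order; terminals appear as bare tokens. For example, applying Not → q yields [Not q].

Or
Or or And
And or And
And and Not or And
Not and Not or And
( Or ) and Not or And
( And ) and Not or And
( Not ) and Not or And
( r ) and Not or And
( r ) and true or And
( r ) and true or Not
( r ) and true or not Not
( r ) and true or not q

[Or [Or [And [And [Not ( [Or [And [Not r]]] )]] and [Not true]]] or [And [Not not [Not q]]]]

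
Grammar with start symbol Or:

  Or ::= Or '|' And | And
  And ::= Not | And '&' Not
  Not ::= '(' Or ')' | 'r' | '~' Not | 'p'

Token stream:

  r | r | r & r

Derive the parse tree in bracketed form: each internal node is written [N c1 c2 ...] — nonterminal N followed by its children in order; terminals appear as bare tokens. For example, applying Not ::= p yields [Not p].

[Or [Or [Or [And [Not r]]] | [And [Not r]]] | [And [And [Not r]] & [Not r]]]

Or
Or | And
Or | And | And
And | And | And
Not | And | And
r | And | And
r | Not | And
r | r | And
r | r | And & Not
r | r | Not & Not
r | r | r & Not
r | r | r & r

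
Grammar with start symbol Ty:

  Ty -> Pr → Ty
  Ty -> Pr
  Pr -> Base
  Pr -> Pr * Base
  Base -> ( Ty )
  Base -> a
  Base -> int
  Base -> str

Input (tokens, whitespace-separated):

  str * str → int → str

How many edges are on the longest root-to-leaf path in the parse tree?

[Ty [Pr [Pr [Base str]] * [Base str]] → [Ty [Pr [Base int]] → [Ty [Pr [Base str]]]]]

5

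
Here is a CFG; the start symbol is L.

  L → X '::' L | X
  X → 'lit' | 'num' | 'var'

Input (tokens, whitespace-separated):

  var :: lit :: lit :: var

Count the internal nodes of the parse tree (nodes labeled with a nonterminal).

8

[L [X var] :: [L [X lit] :: [L [X lit] :: [L [X var]]]]]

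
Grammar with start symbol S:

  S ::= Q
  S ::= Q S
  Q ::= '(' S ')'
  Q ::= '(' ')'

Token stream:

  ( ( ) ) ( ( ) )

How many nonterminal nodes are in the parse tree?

8

[S [Q ( [S [Q ( )]] )] [S [Q ( [S [Q ( )]] )]]]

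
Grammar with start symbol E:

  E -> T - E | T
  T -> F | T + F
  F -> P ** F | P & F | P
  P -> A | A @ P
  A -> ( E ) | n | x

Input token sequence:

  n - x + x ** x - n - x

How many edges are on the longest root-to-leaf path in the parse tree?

8

[E [T [F [P [A n]]]] - [E [T [T [F [P [A x]]]] + [F [P [A x]] ** [F [P [A x]]]]] - [E [T [F [P [A n]]]] - [E [T [F [P [A x]]]]]]]]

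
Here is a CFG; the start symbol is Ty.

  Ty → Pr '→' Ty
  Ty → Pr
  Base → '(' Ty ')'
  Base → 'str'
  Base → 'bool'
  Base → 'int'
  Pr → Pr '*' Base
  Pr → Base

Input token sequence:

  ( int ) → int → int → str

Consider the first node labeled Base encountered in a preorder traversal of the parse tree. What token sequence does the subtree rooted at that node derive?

( int )

[Ty [Pr [Base ( [Ty [Pr [Base int]]] )]] → [Ty [Pr [Base int]] → [Ty [Pr [Base int]] → [Ty [Pr [Base str]]]]]]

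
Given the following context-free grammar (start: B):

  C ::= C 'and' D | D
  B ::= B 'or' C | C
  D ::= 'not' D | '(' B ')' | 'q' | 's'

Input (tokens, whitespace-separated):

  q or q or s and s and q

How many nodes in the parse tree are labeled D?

5

[B [B [B [C [D q]]] or [C [D q]]] or [C [C [C [D s]] and [D s]] and [D q]]]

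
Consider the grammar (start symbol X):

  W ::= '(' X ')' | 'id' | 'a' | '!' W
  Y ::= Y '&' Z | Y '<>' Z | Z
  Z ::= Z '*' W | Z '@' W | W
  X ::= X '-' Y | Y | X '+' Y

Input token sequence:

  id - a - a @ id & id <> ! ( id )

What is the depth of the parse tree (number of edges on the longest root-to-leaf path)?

[X [X [X [Y [Z [W id]]]] - [Y [Z [W a]]]] - [Y [Y [Y [Z [Z [W a]] @ [W id]]] & [Z [W id]]] <> [Z [W ! [W ( [X [Y [Z [W id]]]] )]]]]]

9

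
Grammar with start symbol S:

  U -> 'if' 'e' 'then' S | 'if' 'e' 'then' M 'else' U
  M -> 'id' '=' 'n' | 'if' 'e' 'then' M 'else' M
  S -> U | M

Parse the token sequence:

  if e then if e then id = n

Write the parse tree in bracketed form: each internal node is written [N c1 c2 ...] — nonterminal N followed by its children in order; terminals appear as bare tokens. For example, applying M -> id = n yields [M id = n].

S
U
if e then S
if e then U
if e then if e then S
if e then if e then M
if e then if e then id = n

[S [U if e then [S [U if e then [S [M id = n]]]]]]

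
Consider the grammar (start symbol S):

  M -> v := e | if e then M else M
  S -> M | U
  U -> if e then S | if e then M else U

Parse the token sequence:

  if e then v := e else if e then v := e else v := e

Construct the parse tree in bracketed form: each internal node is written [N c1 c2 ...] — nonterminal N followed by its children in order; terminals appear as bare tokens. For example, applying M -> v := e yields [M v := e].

[S [M if e then [M v := e] else [M if e then [M v := e] else [M v := e]]]]

S
M
if e then M else M
if e then v := e else M
if e then v := e else if e then M else M
if e then v := e else if e then v := e else M
if e then v := e else if e then v := e else v := e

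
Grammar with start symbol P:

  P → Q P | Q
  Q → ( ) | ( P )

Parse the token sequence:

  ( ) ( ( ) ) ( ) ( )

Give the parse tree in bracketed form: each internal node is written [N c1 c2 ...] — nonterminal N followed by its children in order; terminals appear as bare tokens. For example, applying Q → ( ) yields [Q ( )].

[P [Q ( )] [P [Q ( [P [Q ( )]] )] [P [Q ( )] [P [Q ( )]]]]]

P
Q P
( ) P
( ) Q P
( ) ( P ) P
( ) ( Q ) P
( ) ( ( ) ) P
( ) ( ( ) ) Q P
( ) ( ( ) ) ( ) P
( ) ( ( ) ) ( ) Q
( ) ( ( ) ) ( ) ( )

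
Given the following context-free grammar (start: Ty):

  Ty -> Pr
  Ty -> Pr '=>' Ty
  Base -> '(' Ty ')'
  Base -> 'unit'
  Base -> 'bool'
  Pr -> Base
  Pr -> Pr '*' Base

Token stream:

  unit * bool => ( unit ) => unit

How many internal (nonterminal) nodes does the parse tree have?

[Ty [Pr [Pr [Base unit]] * [Base bool]] => [Ty [Pr [Base ( [Ty [Pr [Base unit]]] )]] => [Ty [Pr [Base unit]]]]]

14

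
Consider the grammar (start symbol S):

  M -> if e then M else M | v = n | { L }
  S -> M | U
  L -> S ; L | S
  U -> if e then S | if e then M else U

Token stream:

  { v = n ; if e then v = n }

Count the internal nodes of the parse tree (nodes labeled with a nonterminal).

10

[S [M { [L [S [M v = n]] ; [L [S [U if e then [S [M v = n]]]]]] }]]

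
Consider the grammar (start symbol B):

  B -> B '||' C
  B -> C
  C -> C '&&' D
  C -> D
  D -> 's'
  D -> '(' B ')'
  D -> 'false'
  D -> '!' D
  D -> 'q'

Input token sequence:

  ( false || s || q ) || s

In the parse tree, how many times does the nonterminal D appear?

5

[B [B [C [D ( [B [B [B [C [D false]]] || [C [D s]]] || [C [D q]]] )]]] || [C [D s]]]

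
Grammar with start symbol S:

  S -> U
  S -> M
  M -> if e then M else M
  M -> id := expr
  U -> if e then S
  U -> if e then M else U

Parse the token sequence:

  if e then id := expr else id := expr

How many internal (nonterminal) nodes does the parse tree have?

[S [M if e then [M id := expr] else [M id := expr]]]

4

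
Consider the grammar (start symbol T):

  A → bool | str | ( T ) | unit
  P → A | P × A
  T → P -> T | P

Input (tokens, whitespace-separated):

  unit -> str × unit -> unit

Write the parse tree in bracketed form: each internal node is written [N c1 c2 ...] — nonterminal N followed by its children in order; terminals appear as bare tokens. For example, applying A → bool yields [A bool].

T
P -> T
A -> T
unit -> T
unit -> P -> T
unit -> P × A -> T
unit -> A × A -> T
unit -> str × A -> T
unit -> str × unit -> T
unit -> str × unit -> P
unit -> str × unit -> A
unit -> str × unit -> unit

[T [P [A unit]] -> [T [P [P [A str]] × [A unit]] -> [T [P [A unit]]]]]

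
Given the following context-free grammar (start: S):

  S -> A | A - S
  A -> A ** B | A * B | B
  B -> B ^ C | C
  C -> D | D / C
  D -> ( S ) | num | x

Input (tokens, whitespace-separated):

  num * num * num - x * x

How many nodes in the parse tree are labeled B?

[S [A [A [A [B [C [D num]]]] * [B [C [D num]]]] * [B [C [D num]]]] - [S [A [A [B [C [D x]]]] * [B [C [D x]]]]]]

5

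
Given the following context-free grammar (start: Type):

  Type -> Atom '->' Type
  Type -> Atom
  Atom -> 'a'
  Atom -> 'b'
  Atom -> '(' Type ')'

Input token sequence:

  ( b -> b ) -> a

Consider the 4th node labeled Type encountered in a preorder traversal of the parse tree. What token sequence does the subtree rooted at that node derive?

a

[Type [Atom ( [Type [Atom b] -> [Type [Atom b]]] )] -> [Type [Atom a]]]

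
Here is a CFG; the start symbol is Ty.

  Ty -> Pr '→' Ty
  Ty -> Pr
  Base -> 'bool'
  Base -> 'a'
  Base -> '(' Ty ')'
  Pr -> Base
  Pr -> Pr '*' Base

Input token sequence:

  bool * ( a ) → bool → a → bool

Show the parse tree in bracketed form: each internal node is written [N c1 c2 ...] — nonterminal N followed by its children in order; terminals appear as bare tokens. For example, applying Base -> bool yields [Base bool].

Ty
Pr → Ty
Pr * Base → Ty
Base * Base → Ty
bool * Base → Ty
bool * ( Ty ) → Ty
bool * ( Pr ) → Ty
bool * ( Base ) → Ty
bool * ( a ) → Ty
bool * ( a ) → Pr → Ty
bool * ( a ) → Base → Ty
bool * ( a ) → bool → Ty
bool * ( a ) → bool → Pr → Ty
bool * ( a ) → bool → Base → Ty
bool * ( a ) → bool → a → Ty
bool * ( a ) → bool → a → Pr
bool * ( a ) → bool → a → Base
bool * ( a ) → bool → a → bool

[Ty [Pr [Pr [Base bool]] * [Base ( [Ty [Pr [Base a]]] )]] → [Ty [Pr [Base bool]] → [Ty [Pr [Base a]] → [Ty [Pr [Base bool]]]]]]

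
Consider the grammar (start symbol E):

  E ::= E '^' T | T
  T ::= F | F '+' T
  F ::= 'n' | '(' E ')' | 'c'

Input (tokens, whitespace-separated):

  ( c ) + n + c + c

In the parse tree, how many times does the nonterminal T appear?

[E [T [F ( [E [T [F c]]] )] + [T [F n] + [T [F c] + [T [F c]]]]]]

5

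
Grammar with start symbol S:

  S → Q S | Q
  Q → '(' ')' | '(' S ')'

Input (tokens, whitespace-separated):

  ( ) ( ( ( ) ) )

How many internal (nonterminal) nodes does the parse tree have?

8

[S [Q ( )] [S [Q ( [S [Q ( [S [Q ( )]] )]] )]]]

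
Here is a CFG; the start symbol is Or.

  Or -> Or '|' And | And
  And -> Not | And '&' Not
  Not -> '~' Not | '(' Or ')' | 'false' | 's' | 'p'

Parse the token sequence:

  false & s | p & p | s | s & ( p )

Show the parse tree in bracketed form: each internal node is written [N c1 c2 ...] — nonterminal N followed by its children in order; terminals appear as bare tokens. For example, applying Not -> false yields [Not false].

Or
Or | And
Or | And | And
Or | And | And | And
And | And | And | And
And & Not | And | And | And
Not & Not | And | And | And
false & Not | And | And | And
false & s | And | And | And
false & s | And & Not | And | And
false & s | Not & Not | And | And
false & s | p & Not | And | And
false & s | p & p | And | And
false & s | p & p | Not | And
false & s | p & p | s | And
false & s | p & p | s | And & Not
false & s | p & p | s | Not & Not
false & s | p & p | s | s & Not
false & s | p & p | s | s & ( Or )
false & s | p & p | s | s & ( And )
false & s | p & p | s | s & ( Not )
false & s | p & p | s | s & ( p )

[Or [Or [Or [Or [And [And [Not false]] & [Not s]]] | [And [And [Not p]] & [Not p]]] | [And [Not s]]] | [And [And [Not s]] & [Not ( [Or [And [Not p]]] )]]]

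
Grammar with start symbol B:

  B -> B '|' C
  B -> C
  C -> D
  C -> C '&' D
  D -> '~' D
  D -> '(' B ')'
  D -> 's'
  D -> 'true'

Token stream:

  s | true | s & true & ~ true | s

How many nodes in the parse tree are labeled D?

7

[B [B [B [B [C [D s]]] | [C [D true]]] | [C [C [C [D s]] & [D true]] & [D ~ [D true]]]] | [C [D s]]]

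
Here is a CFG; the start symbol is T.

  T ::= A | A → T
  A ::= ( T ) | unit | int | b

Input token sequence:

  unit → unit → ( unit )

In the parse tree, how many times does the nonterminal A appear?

4

[T [A unit] → [T [A unit] → [T [A ( [T [A unit]] )]]]]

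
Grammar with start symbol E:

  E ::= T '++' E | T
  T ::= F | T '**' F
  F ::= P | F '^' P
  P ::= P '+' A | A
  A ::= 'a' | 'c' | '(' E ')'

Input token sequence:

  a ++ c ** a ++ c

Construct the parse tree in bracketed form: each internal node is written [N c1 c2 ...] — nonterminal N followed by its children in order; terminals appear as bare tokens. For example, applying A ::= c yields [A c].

[E [T [F [P [A a]]]] ++ [E [T [T [F [P [A c]]]] ** [F [P [A a]]]] ++ [E [T [F [P [A c]]]]]]]

E
T ++ E
F ++ E
P ++ E
A ++ E
a ++ E
a ++ T ++ E
a ++ T ** F ++ E
a ++ F ** F ++ E
a ++ P ** F ++ E
a ++ A ** F ++ E
a ++ c ** F ++ E
a ++ c ** P ++ E
a ++ c ** A ++ E
a ++ c ** a ++ E
a ++ c ** a ++ T
a ++ c ** a ++ F
a ++ c ** a ++ P
a ++ c ** a ++ A
a ++ c ** a ++ c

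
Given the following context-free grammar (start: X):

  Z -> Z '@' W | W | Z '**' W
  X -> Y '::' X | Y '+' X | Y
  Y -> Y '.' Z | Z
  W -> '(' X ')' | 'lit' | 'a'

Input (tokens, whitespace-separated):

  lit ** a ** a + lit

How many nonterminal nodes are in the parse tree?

12

[X [Y [Z [Z [Z [W lit]] ** [W a]] ** [W a]]] + [X [Y [Z [W lit]]]]]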